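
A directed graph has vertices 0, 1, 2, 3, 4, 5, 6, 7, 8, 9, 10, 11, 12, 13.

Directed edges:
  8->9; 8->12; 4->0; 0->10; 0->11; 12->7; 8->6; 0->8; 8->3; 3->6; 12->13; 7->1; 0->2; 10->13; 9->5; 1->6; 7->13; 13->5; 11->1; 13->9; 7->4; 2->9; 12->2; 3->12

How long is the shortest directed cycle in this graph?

For each vertex v, BFS finds the shortest path from v back to v.
The shortest such closed walk is 0 → 8 → 12 → 7 → 4 → 0, length 5.

5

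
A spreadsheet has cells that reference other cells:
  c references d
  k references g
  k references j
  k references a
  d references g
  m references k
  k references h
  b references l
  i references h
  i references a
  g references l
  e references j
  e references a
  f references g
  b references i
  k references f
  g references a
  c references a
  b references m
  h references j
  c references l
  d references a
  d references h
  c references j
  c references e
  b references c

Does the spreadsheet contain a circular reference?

No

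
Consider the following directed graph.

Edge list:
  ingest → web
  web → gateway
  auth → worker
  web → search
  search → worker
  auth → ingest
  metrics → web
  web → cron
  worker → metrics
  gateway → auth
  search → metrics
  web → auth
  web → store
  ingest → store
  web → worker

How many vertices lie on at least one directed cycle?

7

A vertex is on a directed cycle iff it belongs to a strongly connected component of size ≥ 2 (or has a self-loop).
The vertices on cycles are {web, auth, ingest, search, worker, gateway, metrics} — 7 in total.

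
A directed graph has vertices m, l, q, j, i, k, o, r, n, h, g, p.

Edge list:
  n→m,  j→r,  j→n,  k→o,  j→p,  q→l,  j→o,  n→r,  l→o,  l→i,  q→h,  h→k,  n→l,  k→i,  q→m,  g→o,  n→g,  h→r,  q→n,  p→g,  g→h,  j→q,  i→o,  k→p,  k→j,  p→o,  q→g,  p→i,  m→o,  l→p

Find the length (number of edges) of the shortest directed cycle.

4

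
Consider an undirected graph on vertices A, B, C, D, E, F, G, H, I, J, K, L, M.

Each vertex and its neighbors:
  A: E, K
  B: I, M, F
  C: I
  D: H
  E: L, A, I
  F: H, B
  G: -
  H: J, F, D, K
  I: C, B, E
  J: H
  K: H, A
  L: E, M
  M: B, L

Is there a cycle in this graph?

Yes

DFS, tracking each vertex's parent; an edge to a visited non-parent vertex closes a cycle.
Start from I:
visit I (parent –)
  visit C (parent I)
    C–I: parent, skip
  visit B (parent I)
    B–I: parent, skip
    visit M (parent B)
      M–B: parent, skip
      visit L (parent M)
        visit E (parent L)
          E–L: parent, skip
          visit A (parent E)
            A–E: parent, skip
            visit K (parent A)
              visit H (parent K)
                visit J (parent H)
                  J–H: parent, skip
                visit F (parent H)
                  F–H: parent, skip
                  F–B: B visited and ≠ parent → cycle
Cycle: B – M – L – E – A – K – H – F – B.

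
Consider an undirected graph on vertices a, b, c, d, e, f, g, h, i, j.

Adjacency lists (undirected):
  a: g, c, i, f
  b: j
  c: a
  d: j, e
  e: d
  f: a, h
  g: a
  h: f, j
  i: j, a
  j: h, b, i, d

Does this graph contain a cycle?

Yes

DFS, tracking each vertex's parent; an edge to a visited non-parent vertex closes a cycle.
Start from h:
visit h (parent –)
  visit f (parent h)
    visit a (parent f)
      visit g (parent a)
        g–a: parent, skip
      visit c (parent a)
        c–a: parent, skip
      visit i (parent a)
        visit j (parent i)
          j–h: h visited and ≠ parent → cycle
Cycle: h – f – a – i – j – h.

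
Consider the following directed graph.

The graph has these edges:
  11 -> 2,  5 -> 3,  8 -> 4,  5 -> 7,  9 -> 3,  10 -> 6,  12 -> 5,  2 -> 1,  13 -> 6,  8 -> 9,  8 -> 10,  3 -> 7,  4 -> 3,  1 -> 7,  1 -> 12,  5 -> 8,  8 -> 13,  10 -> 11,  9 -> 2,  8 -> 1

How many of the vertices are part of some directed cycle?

8

A vertex is on a directed cycle iff it belongs to a strongly connected component of size ≥ 2 (or has a self-loop).
The vertices on cycles are {1, 2, 5, 8, 9, 10, 11, 12} — 8 in total.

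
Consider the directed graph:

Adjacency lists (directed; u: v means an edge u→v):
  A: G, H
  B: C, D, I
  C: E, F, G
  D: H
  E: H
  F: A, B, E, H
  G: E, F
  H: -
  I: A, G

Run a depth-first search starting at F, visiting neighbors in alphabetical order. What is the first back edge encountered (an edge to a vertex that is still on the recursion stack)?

G→F

DFS from F (visiting neighbors in alphabetical order); mark gray on enter, black on exit:
F gray
  A gray
    G gray
      E gray
        H gray
        H black
      E black
      G→F: F is gray → back edge
First back edge: G → F.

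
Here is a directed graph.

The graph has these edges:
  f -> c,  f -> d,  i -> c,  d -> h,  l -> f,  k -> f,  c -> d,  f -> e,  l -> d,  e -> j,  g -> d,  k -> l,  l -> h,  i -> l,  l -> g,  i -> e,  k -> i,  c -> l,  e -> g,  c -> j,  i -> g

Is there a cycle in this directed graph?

Yes

DFS with white/gray/black marking, starting from k:
k gray
  f gray
    c gray
      l gray
        g gray
          d gray
            h gray
            h black
          d black
        g black
        l→h: h black — skip
        l→d: d black — skip
        l→f: f is gray → back edge
Back edge found, so a cycle exists: f → c → l → f.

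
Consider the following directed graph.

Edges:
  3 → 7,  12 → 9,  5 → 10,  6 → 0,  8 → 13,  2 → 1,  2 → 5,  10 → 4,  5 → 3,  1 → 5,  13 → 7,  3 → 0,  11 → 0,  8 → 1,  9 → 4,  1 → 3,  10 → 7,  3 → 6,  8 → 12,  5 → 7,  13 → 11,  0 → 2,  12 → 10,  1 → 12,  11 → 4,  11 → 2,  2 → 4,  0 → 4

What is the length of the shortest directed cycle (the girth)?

For each vertex v, BFS finds the shortest path from v back to v.
The shortest such closed walk is 1 → 3 → 0 → 2 → 1, length 4.

4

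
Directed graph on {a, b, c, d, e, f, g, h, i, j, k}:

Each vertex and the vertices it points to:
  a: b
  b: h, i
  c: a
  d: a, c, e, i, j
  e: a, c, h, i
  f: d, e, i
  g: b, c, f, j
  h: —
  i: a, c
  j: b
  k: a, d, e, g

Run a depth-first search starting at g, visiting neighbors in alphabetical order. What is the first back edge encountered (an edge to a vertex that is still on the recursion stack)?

DFS from g (visiting neighbors in alphabetical order); mark gray on enter, black on exit:
g gray
  b gray
    h gray
    h black
    i gray
      a gray
        a→b: b is gray → back edge
First back edge: a → b.

a->b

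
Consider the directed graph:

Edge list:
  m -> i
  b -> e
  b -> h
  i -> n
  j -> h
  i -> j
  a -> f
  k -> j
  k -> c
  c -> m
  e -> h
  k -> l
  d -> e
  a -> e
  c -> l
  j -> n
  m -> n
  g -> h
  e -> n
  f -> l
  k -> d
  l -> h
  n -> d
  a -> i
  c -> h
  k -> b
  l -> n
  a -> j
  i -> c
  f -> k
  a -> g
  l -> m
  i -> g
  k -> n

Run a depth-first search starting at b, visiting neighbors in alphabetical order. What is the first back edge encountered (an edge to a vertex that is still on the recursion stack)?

d->e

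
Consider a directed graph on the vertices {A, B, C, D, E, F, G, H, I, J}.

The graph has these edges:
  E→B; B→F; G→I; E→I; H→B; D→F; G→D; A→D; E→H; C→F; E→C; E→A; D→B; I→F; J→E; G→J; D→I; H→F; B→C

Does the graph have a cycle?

No

DFS with white/gray/black marking, starting from E:
E gray
  A gray
    D gray
      B gray
        F gray
        F black
        C gray
          C→F: F black — skip
        C black
      B black
      I gray
        I→F: F black — skip
      I black
      D→F: F black — skip
    D black
  A black
  E→B: B black — skip
  E→I: I black — skip
  E→C: C black — skip
  H gray
    H→B: B black — skip
    H→F: F black — skip
  H black
E black
G gray
  G→I: I black — skip
  G→D: D black — skip
  J gray
    J→E: E black — skip
  J black
G black
Every edge goes to a white or black vertex — no back edge, so the graph is acyclic.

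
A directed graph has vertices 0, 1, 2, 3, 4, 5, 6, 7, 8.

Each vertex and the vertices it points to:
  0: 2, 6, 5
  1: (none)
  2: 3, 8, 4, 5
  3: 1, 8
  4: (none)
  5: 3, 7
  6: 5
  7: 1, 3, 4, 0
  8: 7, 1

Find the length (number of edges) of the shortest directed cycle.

For each vertex v, BFS finds the shortest path from v back to v.
The shortest such closed walk is 0 → 5 → 7 → 0, length 3.

3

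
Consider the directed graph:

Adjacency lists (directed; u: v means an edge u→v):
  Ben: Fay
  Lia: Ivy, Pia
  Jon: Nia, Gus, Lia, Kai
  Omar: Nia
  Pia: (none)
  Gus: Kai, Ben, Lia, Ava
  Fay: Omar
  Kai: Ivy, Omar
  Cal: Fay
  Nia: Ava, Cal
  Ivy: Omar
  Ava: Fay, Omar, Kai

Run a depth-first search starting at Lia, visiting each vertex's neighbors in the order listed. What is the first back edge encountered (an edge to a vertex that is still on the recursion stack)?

DFS from Lia (visiting each vertex's neighbors in the order listed); mark gray on enter, black on exit:
Lia gray
  Ivy gray
    Omar gray
      Nia gray
        Ava gray
          Fay gray
            Fay→Omar: Omar is gray → back edge
First back edge: Fay → Omar.

Fay->Omar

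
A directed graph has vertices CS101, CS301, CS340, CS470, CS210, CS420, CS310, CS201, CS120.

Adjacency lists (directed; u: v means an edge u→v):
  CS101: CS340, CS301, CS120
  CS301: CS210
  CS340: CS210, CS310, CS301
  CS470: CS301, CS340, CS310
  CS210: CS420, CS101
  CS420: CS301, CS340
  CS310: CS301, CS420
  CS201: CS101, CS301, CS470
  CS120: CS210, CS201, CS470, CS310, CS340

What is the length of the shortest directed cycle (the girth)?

For each vertex v, BFS finds the shortest path from v back to v.
The shortest such closed walk is CS120 → CS210 → CS101 → CS120, length 3.

3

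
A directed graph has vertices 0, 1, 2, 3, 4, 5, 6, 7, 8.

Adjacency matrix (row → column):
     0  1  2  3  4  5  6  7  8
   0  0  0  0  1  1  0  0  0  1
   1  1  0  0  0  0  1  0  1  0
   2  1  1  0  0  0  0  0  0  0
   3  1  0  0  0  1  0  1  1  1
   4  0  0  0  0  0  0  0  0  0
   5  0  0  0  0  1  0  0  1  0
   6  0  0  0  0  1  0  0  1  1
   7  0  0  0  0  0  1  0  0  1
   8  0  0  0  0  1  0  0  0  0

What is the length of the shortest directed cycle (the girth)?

For each vertex v, BFS finds the shortest path from v back to v.
The shortest such closed walk is 0 → 3 → 0, length 2.

2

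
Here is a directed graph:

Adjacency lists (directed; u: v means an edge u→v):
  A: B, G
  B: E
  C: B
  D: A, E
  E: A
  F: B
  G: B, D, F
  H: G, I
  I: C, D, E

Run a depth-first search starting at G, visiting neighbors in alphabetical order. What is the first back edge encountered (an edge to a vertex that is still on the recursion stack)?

A->B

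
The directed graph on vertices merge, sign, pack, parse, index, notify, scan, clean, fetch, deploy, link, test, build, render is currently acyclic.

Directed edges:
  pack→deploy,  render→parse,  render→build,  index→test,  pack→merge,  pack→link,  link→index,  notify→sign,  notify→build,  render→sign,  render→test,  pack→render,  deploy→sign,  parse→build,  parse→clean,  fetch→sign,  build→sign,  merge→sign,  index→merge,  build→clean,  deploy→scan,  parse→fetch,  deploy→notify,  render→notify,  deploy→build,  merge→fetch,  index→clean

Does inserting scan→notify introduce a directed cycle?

Adding scan→notify creates a cycle iff notify can already reach scan.
Explore from notify: no path reaches scan. The graph stays acyclic.

No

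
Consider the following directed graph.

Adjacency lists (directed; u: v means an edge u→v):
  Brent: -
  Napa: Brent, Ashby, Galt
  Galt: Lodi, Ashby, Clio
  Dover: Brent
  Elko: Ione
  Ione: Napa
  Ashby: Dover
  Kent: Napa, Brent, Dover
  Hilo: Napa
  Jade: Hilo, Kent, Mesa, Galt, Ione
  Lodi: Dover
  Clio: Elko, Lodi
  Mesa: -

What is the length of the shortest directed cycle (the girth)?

5

For each vertex v, BFS finds the shortest path from v back to v.
The shortest such closed walk is Galt → Clio → Elko → Ione → Napa → Galt, length 5.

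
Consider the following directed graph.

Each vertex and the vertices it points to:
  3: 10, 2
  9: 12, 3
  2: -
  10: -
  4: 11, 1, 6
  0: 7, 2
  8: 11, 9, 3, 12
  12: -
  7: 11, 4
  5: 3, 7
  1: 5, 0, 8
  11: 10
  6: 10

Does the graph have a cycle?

Yes

DFS with white/gray/black marking, starting from 0:
0 gray
  7 gray
    11 gray
      10 gray
      10 black
    11 black
    4 gray
      4→11: 11 black — skip
      1 gray
        5 gray
          3 gray
            3→10: 10 black — skip
            2 gray
            2 black
          3 black
          5→7: 7 is gray → back edge
Back edge found, so a cycle exists: 7 → 4 → 1 → 5 → 7.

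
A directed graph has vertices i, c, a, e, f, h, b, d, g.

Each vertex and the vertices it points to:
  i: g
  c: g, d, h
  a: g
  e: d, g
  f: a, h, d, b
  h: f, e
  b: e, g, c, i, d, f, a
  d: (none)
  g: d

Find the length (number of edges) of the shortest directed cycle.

2

For each vertex v, BFS finds the shortest path from v back to v.
The shortest such closed walk is h → f → h, length 2.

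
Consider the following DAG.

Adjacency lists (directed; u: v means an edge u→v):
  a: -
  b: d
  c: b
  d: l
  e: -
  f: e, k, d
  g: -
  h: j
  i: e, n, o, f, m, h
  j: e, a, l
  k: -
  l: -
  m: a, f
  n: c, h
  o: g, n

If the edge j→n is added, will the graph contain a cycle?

Yes

Adding j→n creates a cycle iff n can already reach j.
Path from n: n → h → j.
So n → … → j → n is a cycle.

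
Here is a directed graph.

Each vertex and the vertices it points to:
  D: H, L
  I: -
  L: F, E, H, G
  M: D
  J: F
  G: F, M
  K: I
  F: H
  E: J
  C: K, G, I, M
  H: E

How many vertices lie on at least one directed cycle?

A vertex is on a directed cycle iff it belongs to a strongly connected component of size ≥ 2 (or has a self-loop).
The vertices on cycles are {D, E, F, G, H, J, L, M} — 8 in total.

8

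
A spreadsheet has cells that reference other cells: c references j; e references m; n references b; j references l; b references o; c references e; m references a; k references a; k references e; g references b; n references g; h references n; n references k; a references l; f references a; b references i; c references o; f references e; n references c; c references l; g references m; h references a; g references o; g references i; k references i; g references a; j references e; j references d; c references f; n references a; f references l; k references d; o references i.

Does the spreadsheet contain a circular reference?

DFS with white/gray/black marking, starting from n:
n gray
  k gray
    i gray
    i black
    d gray
    d black
    e gray
      m gray
        a gray
          l gray
          l black
        a black
      m black
    e black
    k→a: a black — skip
  k black
  c gray
    c→e: e black — skip
    j gray
      j→e: e black — skip
      j→l: l black — skip
      j→d: d black — skip
    j black
    c→l: l black — skip
    o gray
      o→i: i black — skip
    o black
    f gray
      f→l: l black — skip
      f→e: e black — skip
      f→a: a black — skip
    f black
  c black
  g gray
    b gray
      b→i: i black — skip
      b→o: o black — skip
    b black
    g→o: o black — skip
    g→m: m black — skip
    g→a: a black — skip
    g→i: i black — skip
  g black
  n→b: b black — skip
  n→a: a black — skip
n black
h gray
  h→n: n black — skip
  h→a: a black — skip
h black
Every edge goes to a white or black vertex — no back edge, so the graph is acyclic.

No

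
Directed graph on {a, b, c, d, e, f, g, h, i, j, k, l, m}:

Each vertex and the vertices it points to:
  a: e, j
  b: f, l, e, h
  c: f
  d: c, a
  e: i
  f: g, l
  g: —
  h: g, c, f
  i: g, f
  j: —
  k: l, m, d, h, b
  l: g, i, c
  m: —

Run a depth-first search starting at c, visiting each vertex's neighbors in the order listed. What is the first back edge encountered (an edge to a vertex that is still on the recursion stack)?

DFS from c (visiting each vertex's neighbors in the order listed); mark gray on enter, black on exit:
c gray
  f gray
    g gray
    g black
    l gray
      l→g: g black — skip
      i gray
        i→g: g black — skip
        i→f: f is gray → back edge
First back edge: i → f.

i→f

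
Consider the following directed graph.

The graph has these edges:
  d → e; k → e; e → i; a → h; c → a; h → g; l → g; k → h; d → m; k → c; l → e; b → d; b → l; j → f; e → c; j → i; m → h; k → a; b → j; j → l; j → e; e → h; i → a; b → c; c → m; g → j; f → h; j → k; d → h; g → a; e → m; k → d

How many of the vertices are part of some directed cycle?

A vertex is on a directed cycle iff it belongs to a strongly connected component of size ≥ 2 (or has a self-loop).
The vertices on cycles are {a, c, d, e, f, g, h, i, j, k, l, m} — 12 in total.

12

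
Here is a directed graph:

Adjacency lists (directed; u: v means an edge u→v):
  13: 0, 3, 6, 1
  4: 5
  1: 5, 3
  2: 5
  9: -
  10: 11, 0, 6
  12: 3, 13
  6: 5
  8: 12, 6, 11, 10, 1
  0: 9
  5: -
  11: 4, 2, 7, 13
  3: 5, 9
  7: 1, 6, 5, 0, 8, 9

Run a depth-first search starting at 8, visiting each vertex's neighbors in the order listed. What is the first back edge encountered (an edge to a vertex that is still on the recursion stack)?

7->8

DFS from 8 (visiting each vertex's neighbors in the order listed); mark gray on enter, black on exit:
8 gray
  12 gray
    3 gray
      5 gray
      5 black
      9 gray
      9 black
    3 black
    13 gray
      0 gray
        0→9: 9 black — skip
      0 black
      13→3: 3 black — skip
      6 gray
        6→5: 5 black — skip
      6 black
      1 gray
        1→5: 5 black — skip
        1→3: 3 black — skip
      1 black
    13 black
  12 black
  8→6: 6 black — skip
  11 gray
    4 gray
      4→5: 5 black — skip
    4 black
    2 gray
      2→5: 5 black — skip
    2 black
    7 gray
      7→1: 1 black — skip
      7→6: 6 black — skip
      7→5: 5 black — skip
      7→0: 0 black — skip
      7→8: 8 is gray → back edge
First back edge: 7 → 8.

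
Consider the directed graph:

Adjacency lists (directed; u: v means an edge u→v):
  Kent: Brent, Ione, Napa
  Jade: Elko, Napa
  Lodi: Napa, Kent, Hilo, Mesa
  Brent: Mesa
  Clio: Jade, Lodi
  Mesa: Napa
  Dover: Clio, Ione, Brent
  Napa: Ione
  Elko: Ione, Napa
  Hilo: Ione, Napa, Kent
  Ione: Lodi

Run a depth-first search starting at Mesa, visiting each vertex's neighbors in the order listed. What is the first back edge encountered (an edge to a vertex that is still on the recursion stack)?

Lodi→Napa

DFS from Mesa (visiting each vertex's neighbors in the order listed); mark gray on enter, black on exit:
Mesa gray
  Napa gray
    Ione gray
      Lodi gray
        Lodi→Napa: Napa is gray → back edge
First back edge: Lodi → Napa.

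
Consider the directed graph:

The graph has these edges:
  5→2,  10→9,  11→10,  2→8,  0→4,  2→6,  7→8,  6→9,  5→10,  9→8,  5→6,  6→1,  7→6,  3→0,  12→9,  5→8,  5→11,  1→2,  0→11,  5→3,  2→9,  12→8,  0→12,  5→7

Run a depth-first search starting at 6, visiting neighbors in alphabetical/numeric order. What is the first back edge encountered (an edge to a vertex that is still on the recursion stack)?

DFS from 6 (visiting neighbors in alphabetical/numeric order); mark gray on enter, black on exit:
6 gray
  1 gray
    2 gray
      2→6: 6 is gray → back edge
First back edge: 2 → 6.

2->6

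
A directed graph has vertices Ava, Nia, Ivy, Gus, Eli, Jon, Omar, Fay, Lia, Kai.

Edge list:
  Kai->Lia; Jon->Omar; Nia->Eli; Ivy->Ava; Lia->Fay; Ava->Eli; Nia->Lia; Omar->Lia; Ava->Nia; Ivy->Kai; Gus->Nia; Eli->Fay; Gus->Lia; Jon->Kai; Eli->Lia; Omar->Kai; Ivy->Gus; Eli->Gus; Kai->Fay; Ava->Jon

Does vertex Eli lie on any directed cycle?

Yes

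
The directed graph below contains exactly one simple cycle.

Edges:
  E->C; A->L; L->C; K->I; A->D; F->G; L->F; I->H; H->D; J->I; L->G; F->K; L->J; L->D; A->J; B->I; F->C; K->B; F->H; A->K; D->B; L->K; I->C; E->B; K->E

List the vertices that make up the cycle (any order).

B, D, H, I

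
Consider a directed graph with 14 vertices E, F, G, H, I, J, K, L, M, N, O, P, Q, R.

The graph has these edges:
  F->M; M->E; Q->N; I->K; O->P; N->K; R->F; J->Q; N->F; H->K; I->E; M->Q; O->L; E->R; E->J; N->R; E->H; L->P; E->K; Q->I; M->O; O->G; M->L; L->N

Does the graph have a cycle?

DFS with white/gray/black marking, starting from F:
F gray
  M gray
    L gray
      P gray
      P black
      N gray
        R gray
          R→F: F is gray → back edge
Back edge found, so a cycle exists: F → M → L → N → R → F.

Yes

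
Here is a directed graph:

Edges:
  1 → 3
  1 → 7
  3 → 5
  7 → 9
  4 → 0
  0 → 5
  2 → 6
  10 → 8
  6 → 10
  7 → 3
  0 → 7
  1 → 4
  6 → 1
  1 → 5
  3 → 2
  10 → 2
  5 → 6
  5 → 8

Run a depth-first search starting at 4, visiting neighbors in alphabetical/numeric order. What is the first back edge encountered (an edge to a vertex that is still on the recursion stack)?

2→6

DFS from 4 (visiting neighbors in alphabetical/numeric order); mark gray on enter, black on exit:
4 gray
  0 gray
    5 gray
      6 gray
        1 gray
          3 gray
            2 gray
              2→6: 6 is gray → back edge
First back edge: 2 → 6.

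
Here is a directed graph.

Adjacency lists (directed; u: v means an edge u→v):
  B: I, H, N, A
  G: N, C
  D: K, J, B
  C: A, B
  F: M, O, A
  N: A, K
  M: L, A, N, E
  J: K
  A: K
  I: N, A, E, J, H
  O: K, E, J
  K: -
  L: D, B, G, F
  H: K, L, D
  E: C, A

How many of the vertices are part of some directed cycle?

11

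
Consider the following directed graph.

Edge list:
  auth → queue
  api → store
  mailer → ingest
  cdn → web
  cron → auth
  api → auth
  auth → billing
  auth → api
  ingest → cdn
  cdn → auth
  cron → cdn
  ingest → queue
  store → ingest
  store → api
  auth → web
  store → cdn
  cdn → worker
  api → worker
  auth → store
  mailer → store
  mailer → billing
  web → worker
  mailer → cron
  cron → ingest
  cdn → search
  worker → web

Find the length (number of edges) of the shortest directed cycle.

2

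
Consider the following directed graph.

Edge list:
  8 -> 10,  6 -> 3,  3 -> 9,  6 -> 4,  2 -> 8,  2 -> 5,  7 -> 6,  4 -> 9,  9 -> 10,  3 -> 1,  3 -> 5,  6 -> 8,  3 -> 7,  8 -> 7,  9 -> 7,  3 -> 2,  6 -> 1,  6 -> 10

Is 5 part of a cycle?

No

5 lies on a cycle iff there is a path from 5 back to itself.
Exploring from 5, it never reaches itself; equivalently, its strongly connected component is a singleton.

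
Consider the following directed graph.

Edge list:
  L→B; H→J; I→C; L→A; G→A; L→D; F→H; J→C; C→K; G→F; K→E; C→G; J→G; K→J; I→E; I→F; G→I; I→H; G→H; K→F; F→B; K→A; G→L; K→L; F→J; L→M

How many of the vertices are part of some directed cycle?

7

A vertex is on a directed cycle iff it belongs to a strongly connected component of size ≥ 2 (or has a self-loop).
The vertices on cycles are {C, F, G, H, I, J, K} — 7 in total.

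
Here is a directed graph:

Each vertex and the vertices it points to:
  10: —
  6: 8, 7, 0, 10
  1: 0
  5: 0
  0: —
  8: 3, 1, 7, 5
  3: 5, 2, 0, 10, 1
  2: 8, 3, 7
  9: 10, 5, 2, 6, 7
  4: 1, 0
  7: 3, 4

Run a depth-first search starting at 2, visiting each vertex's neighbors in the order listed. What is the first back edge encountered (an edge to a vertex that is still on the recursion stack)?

DFS from 2 (visiting each vertex's neighbors in the order listed); mark gray on enter, black on exit:
2 gray
  8 gray
    3 gray
      5 gray
        0 gray
        0 black
      5 black
      3→2: 2 is gray → back edge
First back edge: 3 → 2.

3->2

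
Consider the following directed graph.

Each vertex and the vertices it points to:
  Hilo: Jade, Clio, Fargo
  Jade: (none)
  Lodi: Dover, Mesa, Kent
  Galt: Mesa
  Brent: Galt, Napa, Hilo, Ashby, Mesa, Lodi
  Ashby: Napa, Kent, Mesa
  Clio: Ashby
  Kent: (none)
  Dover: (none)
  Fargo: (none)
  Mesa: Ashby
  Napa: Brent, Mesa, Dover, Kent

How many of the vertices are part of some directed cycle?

8

A vertex is on a directed cycle iff it belongs to a strongly connected component of size ≥ 2 (or has a self-loop).
The vertices on cycles are {Clio, Galt, Hilo, Lodi, Mesa, Napa, Ashby, Brent} — 8 in total.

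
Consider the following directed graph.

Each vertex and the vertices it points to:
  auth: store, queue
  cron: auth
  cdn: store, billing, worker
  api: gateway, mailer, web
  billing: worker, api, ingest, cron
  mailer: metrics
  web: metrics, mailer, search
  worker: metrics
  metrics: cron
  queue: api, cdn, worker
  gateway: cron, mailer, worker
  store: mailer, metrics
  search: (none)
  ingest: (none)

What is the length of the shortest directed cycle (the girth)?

4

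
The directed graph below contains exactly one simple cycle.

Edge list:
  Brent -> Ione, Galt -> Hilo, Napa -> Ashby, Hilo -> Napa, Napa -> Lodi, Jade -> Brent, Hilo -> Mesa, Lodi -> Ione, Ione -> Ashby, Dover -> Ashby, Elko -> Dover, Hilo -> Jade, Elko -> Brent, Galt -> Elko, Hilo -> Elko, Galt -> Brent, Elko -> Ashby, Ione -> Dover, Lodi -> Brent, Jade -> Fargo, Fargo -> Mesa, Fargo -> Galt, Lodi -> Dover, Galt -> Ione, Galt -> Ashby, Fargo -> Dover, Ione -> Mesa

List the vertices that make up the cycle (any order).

Galt, Hilo, Jade, Fargo

DFS with gray/black marking from Galt:
Galt gray
  Hilo gray
    Mesa gray
    Mesa black
    Jade gray
      Brent gray
        Ione gray
          Ashby gray
          Ashby black
          Ione→Mesa: Mesa black — skip
          Dover gray
            Dover→Ashby: Ashby black — skip
          Dover black
        Ione black
      Brent black
      Fargo gray
        Fargo→Galt: Galt is gray → back edge
Back edge closes the cycle Galt → Hilo → Jade → Fargo → Galt; its vertices are {Galt, Hilo, Jade, Fargo}.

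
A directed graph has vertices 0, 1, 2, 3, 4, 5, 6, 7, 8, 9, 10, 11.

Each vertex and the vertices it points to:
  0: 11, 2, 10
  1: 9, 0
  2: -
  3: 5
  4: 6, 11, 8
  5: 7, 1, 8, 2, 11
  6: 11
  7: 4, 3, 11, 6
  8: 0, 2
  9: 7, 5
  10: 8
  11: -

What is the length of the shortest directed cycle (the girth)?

For each vertex v, BFS finds the shortest path from v back to v.
The shortest such closed walk is 1 → 9 → 5 → 1, length 3.

3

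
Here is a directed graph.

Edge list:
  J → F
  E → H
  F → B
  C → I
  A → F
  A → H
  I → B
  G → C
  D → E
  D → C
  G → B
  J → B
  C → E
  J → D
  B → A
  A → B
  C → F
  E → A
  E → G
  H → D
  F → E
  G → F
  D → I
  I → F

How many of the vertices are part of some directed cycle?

9

A vertex is on a directed cycle iff it belongs to a strongly connected component of size ≥ 2 (or has a self-loop).
The vertices on cycles are {A, B, C, D, E, F, G, H, I} — 9 in total.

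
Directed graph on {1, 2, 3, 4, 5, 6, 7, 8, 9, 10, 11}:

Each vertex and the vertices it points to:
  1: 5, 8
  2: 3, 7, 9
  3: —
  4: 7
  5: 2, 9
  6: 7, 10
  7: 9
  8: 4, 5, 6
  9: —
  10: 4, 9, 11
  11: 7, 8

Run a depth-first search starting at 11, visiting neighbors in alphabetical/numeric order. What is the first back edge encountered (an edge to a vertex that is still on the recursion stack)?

10→11

DFS from 11 (visiting neighbors in alphabetical/numeric order); mark gray on enter, black on exit:
11 gray
  7 gray
    9 gray
    9 black
  7 black
  8 gray
    4 gray
      4→7: 7 black — skip
    4 black
    5 gray
      2 gray
        3 gray
        3 black
        2→7: 7 black — skip
        2→9: 9 black — skip
      2 black
      5→9: 9 black — skip
    5 black
    6 gray
      6→7: 7 black — skip
      10 gray
        10→4: 4 black — skip
        10→9: 9 black — skip
        10→11: 11 is gray → back edge
First back edge: 10 → 11.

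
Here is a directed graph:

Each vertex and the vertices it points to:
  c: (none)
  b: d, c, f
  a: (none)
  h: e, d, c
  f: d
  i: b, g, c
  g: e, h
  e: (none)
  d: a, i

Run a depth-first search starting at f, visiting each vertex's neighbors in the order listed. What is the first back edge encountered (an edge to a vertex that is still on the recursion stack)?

DFS from f (visiting each vertex's neighbors in the order listed); mark gray on enter, black on exit:
f gray
  d gray
    a gray
    a black
    i gray
      b gray
        b→d: d is gray → back edge
First back edge: b → d.

b->d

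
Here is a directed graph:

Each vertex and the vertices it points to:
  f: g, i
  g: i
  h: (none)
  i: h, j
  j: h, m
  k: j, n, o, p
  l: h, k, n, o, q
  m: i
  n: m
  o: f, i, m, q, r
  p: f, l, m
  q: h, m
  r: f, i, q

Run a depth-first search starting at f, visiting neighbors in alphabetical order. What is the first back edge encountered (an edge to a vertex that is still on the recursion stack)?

DFS from f (visiting neighbors in alphabetical order); mark gray on enter, black on exit:
f gray
  g gray
    i gray
      h gray
      h black
      j gray
        j→h: h black — skip
        m gray
          m→i: i is gray → back edge
First back edge: m → i.

m->i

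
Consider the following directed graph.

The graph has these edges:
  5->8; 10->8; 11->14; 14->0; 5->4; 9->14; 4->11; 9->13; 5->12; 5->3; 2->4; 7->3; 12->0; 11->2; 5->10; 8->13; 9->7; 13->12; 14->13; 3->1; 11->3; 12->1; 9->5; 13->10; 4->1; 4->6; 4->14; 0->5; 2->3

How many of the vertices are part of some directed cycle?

A vertex is on a directed cycle iff it belongs to a strongly connected component of size ≥ 2 (or has a self-loop).
The vertices on cycles are {0, 2, 4, 5, 8, 10, 11, 12, 13, 14} — 10 in total.

10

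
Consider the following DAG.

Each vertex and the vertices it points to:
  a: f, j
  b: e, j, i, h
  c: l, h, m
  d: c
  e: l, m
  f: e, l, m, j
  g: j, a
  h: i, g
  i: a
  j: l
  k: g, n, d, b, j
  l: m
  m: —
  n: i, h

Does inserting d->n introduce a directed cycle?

No

Adding d→n creates a cycle iff n can already reach d.
Explore from n: no path reaches d. The graph stays acyclic.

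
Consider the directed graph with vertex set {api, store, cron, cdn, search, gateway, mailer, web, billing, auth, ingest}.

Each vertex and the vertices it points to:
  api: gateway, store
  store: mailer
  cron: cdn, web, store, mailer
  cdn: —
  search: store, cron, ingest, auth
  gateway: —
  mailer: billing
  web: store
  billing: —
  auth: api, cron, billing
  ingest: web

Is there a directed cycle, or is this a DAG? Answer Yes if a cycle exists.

No

DFS with white/gray/black marking, starting from billing:
billing gray
billing black
api gray
  gateway gray
  gateway black
  store gray
    mailer gray
      mailer→billing: billing black — skip
    mailer black
  store black
api black
cron gray
  cdn gray
  cdn black
  web gray
    web→store: store black — skip
  web black
  cron→store: store black — skip
  cron→mailer: mailer black — skip
cron black
search gray
  search→store: store black — skip
  search→cron: cron black — skip
  ingest gray
    ingest→web: web black — skip
  ingest black
  auth gray
    auth→api: api black — skip
    auth→cron: cron black — skip
    auth→billing: billing black — skip
  auth black
search black
Every edge goes to a white or black vertex — no back edge, so the graph is acyclic.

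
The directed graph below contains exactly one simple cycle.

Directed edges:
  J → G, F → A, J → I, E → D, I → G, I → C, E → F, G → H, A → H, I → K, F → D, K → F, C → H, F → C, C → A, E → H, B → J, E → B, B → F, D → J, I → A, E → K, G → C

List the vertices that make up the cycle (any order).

D, F, I, J, K

DFS with gray/black marking from D:
D gray
  J gray
    I gray
      A gray
        H gray
        H black
      A black
      K gray
        F gray
          F→D: D is gray → back edge
Back edge closes the cycle D → J → I → K → F → D; its vertices are {D, F, I, J, K}.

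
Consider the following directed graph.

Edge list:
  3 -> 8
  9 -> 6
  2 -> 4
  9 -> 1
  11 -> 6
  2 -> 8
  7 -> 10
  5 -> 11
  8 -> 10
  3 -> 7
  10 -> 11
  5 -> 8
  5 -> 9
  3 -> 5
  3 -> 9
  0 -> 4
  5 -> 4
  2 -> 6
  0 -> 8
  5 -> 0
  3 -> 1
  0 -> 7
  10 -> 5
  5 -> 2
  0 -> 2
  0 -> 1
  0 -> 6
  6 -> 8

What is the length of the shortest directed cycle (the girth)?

For each vertex v, BFS finds the shortest path from v back to v.
The shortest such closed walk is 5 → 8 → 10 → 5, length 3.

3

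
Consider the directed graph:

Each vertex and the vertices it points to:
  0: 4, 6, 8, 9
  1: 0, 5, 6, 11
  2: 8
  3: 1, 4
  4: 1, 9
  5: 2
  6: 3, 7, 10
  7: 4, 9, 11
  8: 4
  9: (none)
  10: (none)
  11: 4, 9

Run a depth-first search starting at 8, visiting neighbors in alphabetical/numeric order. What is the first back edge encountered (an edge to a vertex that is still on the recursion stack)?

0->4

DFS from 8 (visiting neighbors in alphabetical/numeric order); mark gray on enter, black on exit:
8 gray
  4 gray
    1 gray
      0 gray
        0→4: 4 is gray → back edge
First back edge: 0 → 4.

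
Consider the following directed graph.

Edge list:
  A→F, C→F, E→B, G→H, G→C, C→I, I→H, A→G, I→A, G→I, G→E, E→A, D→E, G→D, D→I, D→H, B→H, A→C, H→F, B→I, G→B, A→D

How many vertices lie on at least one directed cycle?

7

A vertex is on a directed cycle iff it belongs to a strongly connected component of size ≥ 2 (or has a self-loop).
The vertices on cycles are {A, B, C, D, E, G, I} — 7 in total.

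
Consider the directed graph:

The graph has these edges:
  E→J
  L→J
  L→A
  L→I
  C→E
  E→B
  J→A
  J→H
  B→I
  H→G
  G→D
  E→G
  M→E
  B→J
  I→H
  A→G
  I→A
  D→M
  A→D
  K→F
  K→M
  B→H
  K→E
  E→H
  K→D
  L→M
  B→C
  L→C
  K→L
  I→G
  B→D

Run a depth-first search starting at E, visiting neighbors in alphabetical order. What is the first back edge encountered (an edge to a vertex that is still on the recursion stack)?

C→E

DFS from E (visiting neighbors in alphabetical order); mark gray on enter, black on exit:
E gray
  B gray
    C gray
      C→E: E is gray → back edge
First back edge: C → E.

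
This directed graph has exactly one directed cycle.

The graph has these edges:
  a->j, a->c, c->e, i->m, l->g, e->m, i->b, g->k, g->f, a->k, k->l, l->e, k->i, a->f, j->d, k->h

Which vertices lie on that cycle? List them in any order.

DFS with gray/black marking from k:
k gray
  i gray
    m gray
    m black
    b gray
    b black
  i black
  h gray
  h black
  l gray
    g gray
      g→k: k is gray → back edge
Back edge closes the cycle k → l → g → k; its vertices are {g, k, l}.

g, k, l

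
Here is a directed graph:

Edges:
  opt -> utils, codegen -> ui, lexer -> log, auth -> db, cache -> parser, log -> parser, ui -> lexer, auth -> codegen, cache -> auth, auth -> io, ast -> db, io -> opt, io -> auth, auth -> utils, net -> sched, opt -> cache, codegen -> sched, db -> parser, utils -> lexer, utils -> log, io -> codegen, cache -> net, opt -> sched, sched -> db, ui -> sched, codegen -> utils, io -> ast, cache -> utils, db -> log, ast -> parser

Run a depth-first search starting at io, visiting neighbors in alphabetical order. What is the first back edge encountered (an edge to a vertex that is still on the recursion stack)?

auth->io

DFS from io (visiting neighbors in alphabetical order); mark gray on enter, black on exit:
io gray
  ast gray
    db gray
      log gray
        parser gray
        parser black
      log black
      db→parser: parser black — skip
    db black
    ast→parser: parser black — skip
  ast black
  auth gray
    codegen gray
      sched gray
        sched→db: db black — skip
      sched black
      ui gray
        lexer gray
          lexer→log: log black — skip
        lexer black
        ui→sched: sched black — skip
      ui black
      utils gray
        utils→lexer: lexer black — skip
        utils→log: log black — skip
      utils black
    codegen black
    auth→db: db black — skip
    auth→io: io is gray → back edge
First back edge: auth → io.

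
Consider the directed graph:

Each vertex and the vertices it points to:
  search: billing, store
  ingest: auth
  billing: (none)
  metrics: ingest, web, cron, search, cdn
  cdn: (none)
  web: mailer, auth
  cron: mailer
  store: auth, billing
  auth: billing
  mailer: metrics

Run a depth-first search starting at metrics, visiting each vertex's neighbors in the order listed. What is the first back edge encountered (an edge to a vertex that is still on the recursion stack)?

DFS from metrics (visiting each vertex's neighbors in the order listed); mark gray on enter, black on exit:
metrics gray
  ingest gray
    auth gray
      billing gray
      billing black
    auth black
  ingest black
  web gray
    mailer gray
      mailer→metrics: metrics is gray → back edge
First back edge: mailer → metrics.

mailer→metrics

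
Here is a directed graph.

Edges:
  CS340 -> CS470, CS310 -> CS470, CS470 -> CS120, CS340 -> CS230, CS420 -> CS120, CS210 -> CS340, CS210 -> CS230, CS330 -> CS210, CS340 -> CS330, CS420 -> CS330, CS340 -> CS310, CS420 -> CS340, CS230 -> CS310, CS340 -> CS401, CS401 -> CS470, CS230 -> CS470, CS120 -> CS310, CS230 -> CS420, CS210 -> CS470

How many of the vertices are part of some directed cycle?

8

A vertex is on a directed cycle iff it belongs to a strongly connected component of size ≥ 2 (or has a self-loop).
The vertices on cycles are {CS120, CS210, CS230, CS310, CS330, CS340, CS420, CS470} — 8 in total.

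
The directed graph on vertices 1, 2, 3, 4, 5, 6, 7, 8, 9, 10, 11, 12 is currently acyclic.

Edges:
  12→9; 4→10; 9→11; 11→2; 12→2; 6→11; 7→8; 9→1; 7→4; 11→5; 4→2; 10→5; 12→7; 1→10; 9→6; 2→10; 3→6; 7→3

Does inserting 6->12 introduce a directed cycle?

Adding 6→12 creates a cycle iff 12 can already reach 6.
Path from 12: 12 → 9 → 6.
So 12 → … → 6 → 12 is a cycle.

Yes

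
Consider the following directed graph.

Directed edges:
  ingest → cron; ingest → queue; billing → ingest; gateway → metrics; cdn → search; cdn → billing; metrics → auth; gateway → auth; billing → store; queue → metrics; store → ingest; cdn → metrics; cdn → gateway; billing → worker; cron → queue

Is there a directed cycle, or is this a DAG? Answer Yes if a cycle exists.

No

DFS with white/gray/black marking, starting from worker:
worker gray
worker black
auth gray
auth black
metrics gray
  metrics→auth: auth black — skip
metrics black
queue gray
  queue→metrics: metrics black — skip
queue black
ingest gray
  cron gray
    cron→queue: queue black — skip
  cron black
  ingest→queue: queue black — skip
ingest black
gateway gray
  gateway→auth: auth black — skip
  gateway→metrics: metrics black — skip
gateway black
store gray
  store→ingest: ingest black — skip
store black
cdn gray
  billing gray
    billing→store: store black — skip
    billing→worker: worker black — skip
    billing→ingest: ingest black — skip
  billing black
  cdn→gateway: gateway black — skip
  search gray
  search black
  cdn→metrics: metrics black — skip
cdn black
Every edge goes to a white or black vertex — no back edge, so the graph is acyclic.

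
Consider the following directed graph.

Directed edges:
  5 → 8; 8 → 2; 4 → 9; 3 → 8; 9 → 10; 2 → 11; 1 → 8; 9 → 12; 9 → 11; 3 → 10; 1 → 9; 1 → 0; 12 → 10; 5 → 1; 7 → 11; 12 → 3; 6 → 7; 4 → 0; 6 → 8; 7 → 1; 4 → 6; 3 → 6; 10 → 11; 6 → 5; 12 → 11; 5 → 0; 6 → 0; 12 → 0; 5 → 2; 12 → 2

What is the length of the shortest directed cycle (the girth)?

For each vertex v, BFS finds the shortest path from v back to v.
The shortest such closed walk is 6 → 5 → 1 → 9 → 12 → 3 → 6, length 6.

6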